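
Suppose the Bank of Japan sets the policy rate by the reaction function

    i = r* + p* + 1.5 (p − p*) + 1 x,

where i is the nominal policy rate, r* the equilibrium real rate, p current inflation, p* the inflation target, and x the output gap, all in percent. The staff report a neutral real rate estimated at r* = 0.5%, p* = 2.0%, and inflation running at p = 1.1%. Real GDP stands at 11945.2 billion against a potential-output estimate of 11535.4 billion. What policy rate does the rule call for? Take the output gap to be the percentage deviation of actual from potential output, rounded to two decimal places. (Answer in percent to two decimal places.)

4.70%

Output gap = 100 × (11945.2 − 11535.4) / 11535.4 = 3.55%.
i = 0.50 + 2.00 + 1.5 × (1.10 − 2.00) + 1 × 3.55
   = 0.50 + 2 − 1.35 + 3.55 = 4.70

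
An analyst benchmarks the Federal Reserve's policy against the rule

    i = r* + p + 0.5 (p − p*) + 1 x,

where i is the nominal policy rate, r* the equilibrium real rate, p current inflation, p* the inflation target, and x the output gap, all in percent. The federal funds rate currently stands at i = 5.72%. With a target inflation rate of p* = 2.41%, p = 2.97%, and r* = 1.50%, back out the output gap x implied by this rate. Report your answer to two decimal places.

1 x = 5.72 − 1.50 − 2.97 − 0.5 × (2.97 − 2.41) = 0.97
x = 0.97 / 1 = 0.97

0.97%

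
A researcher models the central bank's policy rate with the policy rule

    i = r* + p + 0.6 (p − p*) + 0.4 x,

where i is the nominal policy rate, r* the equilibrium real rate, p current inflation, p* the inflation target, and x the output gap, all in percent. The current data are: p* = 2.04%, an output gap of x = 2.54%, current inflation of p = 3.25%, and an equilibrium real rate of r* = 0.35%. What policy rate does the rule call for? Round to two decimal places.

5.34%

i = 0.35 + 3.25 + 0.6 × (3.25 − 2.04) + 0.4 × 2.54
   = 0.35 + 3.25 + 0.726 + 1.016 = 5.34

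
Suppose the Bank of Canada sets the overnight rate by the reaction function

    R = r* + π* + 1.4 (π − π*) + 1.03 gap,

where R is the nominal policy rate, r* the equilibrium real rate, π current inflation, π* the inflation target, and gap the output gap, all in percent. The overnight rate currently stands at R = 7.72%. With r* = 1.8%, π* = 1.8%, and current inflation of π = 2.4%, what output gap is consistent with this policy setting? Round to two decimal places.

3.18%

1.03 gap = 7.72 − 1.8 − 1.8 − 1.4 × (2.4 − 1.8) = 3.28
gap = 3.28 / 1.03 = 3.18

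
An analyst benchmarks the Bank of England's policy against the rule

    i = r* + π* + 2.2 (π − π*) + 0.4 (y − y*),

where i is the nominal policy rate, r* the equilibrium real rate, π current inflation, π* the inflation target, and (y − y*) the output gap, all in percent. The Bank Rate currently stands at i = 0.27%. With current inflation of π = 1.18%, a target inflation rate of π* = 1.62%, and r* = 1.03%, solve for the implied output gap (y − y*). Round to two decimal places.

-3.53%

0.4 (y − y*) = 0.27 − 1.03 − 1.62 − 2.2 × (1.18 − 1.62) = -1.412
(y − y*) = -1.412 / 0.4 = -3.53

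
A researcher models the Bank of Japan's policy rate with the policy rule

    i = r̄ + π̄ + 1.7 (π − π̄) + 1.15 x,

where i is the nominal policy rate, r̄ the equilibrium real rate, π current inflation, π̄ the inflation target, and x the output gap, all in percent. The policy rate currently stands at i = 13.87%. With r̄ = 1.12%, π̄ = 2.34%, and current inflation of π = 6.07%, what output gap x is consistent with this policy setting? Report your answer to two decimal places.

1.15 x = 13.87 − 1.12 − 2.34 − 1.7 × (6.07 − 2.34) = 4.069
x = 4.069 / 1.15 = 3.54

3.54%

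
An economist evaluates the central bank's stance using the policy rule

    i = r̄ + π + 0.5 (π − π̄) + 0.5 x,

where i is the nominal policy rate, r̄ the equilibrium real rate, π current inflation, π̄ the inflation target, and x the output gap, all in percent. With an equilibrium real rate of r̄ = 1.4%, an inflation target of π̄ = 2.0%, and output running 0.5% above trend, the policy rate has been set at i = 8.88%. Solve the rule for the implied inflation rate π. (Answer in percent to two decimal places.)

5.49%

Output 0.5% above potential → x = 0.5.
Collecting π: i = r̄ + (1 + 0.5) π − 0.5 π̄ + 0.5 x
1.5 π = 8.88 − 1.4 + 0.5 × 2.0 − 0.5 × 0.5 = 8.23
π = 8.23 / 1.5 = 5.49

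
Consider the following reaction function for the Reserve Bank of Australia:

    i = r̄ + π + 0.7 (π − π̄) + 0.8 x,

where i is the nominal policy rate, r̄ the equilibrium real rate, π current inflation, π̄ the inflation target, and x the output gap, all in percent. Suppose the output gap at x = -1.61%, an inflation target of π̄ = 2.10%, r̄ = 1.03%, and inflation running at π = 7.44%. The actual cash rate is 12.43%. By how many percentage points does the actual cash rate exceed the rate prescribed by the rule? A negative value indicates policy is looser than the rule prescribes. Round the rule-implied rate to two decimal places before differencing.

1.51 pp

i = 1.03 + 7.44 + 0.7 × (7.44 − 2.10) + 0.8 × (-1.61)
   = 1.03 + 7.44 + 3.738 − 1.288 = 10.92
Deviation = 12.43 − 10.92 = 1.51 pp.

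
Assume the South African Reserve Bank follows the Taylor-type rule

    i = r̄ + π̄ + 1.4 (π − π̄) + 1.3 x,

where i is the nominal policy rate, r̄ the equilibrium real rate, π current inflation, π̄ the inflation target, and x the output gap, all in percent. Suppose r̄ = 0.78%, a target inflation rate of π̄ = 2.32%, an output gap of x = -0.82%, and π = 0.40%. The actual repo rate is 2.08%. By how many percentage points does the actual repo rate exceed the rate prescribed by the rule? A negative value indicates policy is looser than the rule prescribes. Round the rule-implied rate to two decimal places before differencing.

2.73 pp

i = 0.78 + 2.32 + 1.4 × (0.40 − 2.32) + 1.3 × (-0.82)
   = 0.78 + 2.32 − 2.688 − 1.066 = -0.65
Deviation = 2.08 − (-0.65) = 2.73 pp.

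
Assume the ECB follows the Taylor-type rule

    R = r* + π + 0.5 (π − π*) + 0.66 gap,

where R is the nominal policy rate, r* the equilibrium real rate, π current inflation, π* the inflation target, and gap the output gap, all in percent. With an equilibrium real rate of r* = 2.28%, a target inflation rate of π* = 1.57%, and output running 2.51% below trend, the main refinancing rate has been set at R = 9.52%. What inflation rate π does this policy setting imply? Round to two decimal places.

6.45%

Output 2.51% below potential → gap = -2.51.
Collecting π: R = r* + (1 + 0.5) π − 0.5 π* + 0.66 gap
1.5 π = 9.52 − 2.28 + 0.5 × 1.57 − 0.66 × (-2.51) = 9.6816
π = 9.6816 / 1.5 = 6.45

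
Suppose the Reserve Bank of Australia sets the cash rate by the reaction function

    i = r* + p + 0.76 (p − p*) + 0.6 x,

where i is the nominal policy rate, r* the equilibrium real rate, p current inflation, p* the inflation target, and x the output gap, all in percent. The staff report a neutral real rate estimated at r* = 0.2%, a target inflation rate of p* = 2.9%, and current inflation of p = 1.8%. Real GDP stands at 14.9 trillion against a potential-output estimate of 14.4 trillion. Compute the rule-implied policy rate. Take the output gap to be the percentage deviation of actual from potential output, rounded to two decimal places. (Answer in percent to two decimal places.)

Output gap = 100 × (14.9 − 14.4) / 14.4 = 3.47%.
i = 0.20 + 1.80 + 0.76 × (1.80 − 2.90) + 0.6 × 3.47
   = 0.20 + 1.8 − 0.836 + 2.082 = 3.25

3.25%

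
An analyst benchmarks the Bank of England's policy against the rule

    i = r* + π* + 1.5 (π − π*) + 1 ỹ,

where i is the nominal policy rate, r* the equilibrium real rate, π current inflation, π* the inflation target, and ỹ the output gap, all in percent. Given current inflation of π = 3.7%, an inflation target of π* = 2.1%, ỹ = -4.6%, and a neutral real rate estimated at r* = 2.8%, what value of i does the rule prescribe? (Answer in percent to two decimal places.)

2.70%

i = 2.8 + 2.1 + 1.5 × (3.7 − 2.1) + 1 × (-4.6)
   = 2.8 + 2.1 + 2.4 − 4.6 = 2.70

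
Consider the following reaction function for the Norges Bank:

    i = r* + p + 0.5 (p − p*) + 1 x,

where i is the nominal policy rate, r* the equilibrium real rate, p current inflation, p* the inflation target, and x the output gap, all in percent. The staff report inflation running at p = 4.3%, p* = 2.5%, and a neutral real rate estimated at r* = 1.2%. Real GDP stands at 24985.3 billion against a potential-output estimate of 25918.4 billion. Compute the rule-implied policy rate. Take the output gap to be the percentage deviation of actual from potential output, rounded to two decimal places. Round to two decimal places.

Output gap = 100 × (24985.3 − 25918.4) / 25918.4 = -3.60%.
i = 1.20 + 4.30 + 0.5 × (4.30 − 2.50) + 1 × (-3.60)
   = 1.20 + 4.3 + 0.9 − 3.6 = 2.80

2.80%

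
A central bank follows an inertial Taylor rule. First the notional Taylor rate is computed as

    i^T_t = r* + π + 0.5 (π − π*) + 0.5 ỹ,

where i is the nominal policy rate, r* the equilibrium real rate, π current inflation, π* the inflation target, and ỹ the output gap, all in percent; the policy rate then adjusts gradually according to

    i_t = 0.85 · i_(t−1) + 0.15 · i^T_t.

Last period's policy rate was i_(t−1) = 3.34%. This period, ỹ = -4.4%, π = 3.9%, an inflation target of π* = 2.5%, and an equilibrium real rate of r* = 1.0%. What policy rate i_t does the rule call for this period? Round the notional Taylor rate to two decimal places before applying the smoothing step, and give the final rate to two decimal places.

3.35%

i^T_t = 1.0 + 3.9 + 0.5 × (3.9 − 2.5) + 0.5 × (-4.4)
   = 1.0 + 3.9 + 0.7 − 2.2 = 3.40
i_t = 0.85 × 3.34 + 0.15 × 3.40 = 2.839 + 0.51 = 3.35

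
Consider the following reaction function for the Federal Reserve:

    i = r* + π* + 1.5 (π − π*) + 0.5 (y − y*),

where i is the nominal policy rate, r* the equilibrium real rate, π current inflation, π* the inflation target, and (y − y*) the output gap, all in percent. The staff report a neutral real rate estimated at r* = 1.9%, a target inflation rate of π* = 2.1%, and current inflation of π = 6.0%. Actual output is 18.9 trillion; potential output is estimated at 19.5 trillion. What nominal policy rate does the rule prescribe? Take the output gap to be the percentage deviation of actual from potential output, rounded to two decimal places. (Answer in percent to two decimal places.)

8.31%

Output gap = 100 × (18.9 − 19.5) / 19.5 = -3.08%.
i = 1.90 + 2.10 + 1.5 × (6.00 − 2.10) + 0.5 × (-3.08)
   = 1.90 + 2.1 + 5.85 − 1.54 = 8.31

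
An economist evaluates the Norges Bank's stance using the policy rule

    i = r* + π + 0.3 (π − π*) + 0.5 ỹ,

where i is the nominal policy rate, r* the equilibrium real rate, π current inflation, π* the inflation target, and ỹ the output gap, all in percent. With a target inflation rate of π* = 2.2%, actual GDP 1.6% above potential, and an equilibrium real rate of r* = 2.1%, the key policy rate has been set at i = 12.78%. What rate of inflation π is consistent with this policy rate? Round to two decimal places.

Output 1.6% above potential → ỹ = 1.6.
Collecting π: i = r* + (1 + 0.3) π − 0.3 π* + 0.5 ỹ
1.3 π = 12.78 − 2.1 + 0.3 × 2.2 − 0.5 × 1.6 = 10.54
π = 10.54 / 1.3 = 8.11

8.11%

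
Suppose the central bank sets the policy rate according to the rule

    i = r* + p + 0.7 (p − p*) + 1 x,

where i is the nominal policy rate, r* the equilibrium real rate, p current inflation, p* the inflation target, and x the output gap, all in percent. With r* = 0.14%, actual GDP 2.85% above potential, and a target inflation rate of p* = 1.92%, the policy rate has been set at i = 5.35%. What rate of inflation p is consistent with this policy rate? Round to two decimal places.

2.18%

Output 2.85% above potential → x = 2.85.
Collecting p: i = r* + (1 + 0.7) p − 0.7 p* + 1 x
1.7 p = 5.35 − 0.14 + 0.7 × 1.92 − 1 × 2.85 = 3.704
p = 3.704 / 1.7 = 2.18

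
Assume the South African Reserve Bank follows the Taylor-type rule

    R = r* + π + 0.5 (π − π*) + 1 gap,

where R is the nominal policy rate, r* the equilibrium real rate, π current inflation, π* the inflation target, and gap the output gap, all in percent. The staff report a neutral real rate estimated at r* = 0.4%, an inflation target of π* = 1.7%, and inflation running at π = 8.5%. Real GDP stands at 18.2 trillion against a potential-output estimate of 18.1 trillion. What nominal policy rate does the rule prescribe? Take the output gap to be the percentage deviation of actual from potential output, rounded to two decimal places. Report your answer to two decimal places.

Output gap = 100 × (18.2 − 18.1) / 18.1 = 0.55%.
R = 0.40 + 8.50 + 0.5 × (8.50 − 1.70) + 1 × 0.55
   = 0.40 + 8.5 + 3.4 + 0.55 = 12.85

12.85%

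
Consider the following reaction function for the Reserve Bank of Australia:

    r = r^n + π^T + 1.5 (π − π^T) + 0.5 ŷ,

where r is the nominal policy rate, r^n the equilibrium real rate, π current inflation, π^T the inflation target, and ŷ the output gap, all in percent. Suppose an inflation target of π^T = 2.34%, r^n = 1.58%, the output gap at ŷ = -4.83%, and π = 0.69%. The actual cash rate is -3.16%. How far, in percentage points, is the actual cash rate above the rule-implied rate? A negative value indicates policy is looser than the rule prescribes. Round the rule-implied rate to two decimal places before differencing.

r = 1.58 + 2.34 + 1.5 × (0.69 − 2.34) + 0.5 × (-4.83)
   = 1.58 + 2.34 − 2.475 − 2.415 = -0.97
Deviation = -3.16 − (-0.97) = -2.19 pp.

-2.19 pp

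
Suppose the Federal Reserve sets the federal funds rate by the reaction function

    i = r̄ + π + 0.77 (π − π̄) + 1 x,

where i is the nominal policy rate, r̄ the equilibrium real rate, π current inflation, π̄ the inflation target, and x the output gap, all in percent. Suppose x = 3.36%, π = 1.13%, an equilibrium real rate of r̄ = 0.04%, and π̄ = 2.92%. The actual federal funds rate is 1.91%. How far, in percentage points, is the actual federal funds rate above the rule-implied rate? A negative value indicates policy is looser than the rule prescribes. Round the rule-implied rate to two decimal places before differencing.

i = 0.04 + 1.13 + 0.77 × (1.13 − 2.92) + 1 × 3.36
   = 0.04 + 1.13 − 1.3783 + 3.36 = 3.15
Deviation = 1.91 − 3.15 = -1.24 pp.

-1.24 pp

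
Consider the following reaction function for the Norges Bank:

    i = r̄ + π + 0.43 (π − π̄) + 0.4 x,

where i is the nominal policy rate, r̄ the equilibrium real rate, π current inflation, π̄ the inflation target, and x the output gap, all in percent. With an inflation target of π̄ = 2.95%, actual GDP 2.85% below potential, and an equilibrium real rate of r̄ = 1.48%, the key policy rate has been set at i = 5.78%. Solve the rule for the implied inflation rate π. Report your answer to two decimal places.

Output 2.85% below potential → x = -2.85.
Collecting π: i = r̄ + (1 + 0.43) π − 0.43 π̄ + 0.4 x
1.43 π = 5.78 − 1.48 + 0.43 × 2.95 − 0.4 × (-2.85) = 6.7085
π = 6.7085 / 1.43 = 4.69

4.69%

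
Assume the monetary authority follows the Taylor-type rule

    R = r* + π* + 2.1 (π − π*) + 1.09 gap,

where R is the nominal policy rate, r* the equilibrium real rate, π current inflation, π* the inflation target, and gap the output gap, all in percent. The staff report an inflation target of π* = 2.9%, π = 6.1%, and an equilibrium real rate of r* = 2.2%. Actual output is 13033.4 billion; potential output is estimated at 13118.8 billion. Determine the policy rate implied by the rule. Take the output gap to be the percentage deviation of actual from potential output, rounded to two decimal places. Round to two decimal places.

11.11%

Output gap = 100 × (13033.4 − 13118.8) / 13118.8 = -0.65%.
R = 2.20 + 2.90 + 2.1 × (6.10 − 2.90) + 1.09 × (-0.65)
   = 2.20 + 2.9 + 6.72 − 0.7085 = 11.11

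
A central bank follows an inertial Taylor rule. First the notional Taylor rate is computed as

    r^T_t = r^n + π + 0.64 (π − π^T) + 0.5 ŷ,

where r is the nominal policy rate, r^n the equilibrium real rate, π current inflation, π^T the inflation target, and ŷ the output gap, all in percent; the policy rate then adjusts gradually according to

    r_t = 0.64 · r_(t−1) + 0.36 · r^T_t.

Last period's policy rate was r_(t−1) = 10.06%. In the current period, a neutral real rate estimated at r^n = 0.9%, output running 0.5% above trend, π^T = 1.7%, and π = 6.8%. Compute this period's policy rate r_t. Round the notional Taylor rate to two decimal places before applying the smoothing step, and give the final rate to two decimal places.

Output 0.5% above potential → ŷ = 0.5.
r^T_t = 0.9 + 6.8 + 0.64 × (6.8 − 1.7) + 0.5 × 0.5
   = 0.9 + 6.8 + 3.264 + 0.25 = 11.21
r_t = 0.64 × 10.06 + 0.36 × 11.21 = 6.4384 + 4.0356 = 10.47

10.47%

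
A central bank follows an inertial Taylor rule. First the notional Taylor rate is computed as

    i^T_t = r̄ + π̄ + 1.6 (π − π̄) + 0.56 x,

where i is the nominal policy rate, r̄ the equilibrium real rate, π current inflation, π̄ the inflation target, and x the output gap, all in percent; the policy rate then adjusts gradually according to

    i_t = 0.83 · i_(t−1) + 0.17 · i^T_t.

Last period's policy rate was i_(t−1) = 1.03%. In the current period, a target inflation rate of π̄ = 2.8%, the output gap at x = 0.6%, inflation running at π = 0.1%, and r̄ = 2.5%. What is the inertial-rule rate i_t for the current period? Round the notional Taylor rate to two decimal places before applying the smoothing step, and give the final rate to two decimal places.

1.08%

i^T_t = 2.5 + 2.8 + 1.6 × (0.1 − 2.8) + 0.56 × 0.6
   = 2.5 + 2.8 − 4.32 + 0.336 = 1.32
i_t = 0.83 × 1.03 + 0.17 × 1.32 = 0.8549 + 0.2244 = 1.08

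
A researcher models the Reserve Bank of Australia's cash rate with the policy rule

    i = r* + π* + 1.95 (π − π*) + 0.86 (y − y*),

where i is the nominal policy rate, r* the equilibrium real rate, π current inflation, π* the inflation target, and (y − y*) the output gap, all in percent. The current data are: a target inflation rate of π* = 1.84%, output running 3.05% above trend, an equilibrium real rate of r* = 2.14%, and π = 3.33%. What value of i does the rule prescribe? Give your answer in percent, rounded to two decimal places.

Output 3.05% above potential → (y − y*) = 3.05.
i = 2.14 + 1.84 + 1.95 × (3.33 − 1.84) + 0.86 × 3.05
   = 2.14 + 1.84 + 2.9055 + 2.623 = 9.51

9.51%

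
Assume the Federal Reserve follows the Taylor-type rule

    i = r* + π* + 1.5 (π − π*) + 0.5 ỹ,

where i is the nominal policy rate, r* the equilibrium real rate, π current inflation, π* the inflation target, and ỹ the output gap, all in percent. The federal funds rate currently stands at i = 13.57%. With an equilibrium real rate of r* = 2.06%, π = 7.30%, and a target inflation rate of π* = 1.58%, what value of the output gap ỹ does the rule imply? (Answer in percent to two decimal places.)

0.5 ỹ = 13.57 − 2.06 − 1.58 − 1.5 × (7.30 − 1.58) = 1.35
ỹ = 1.35 / 0.5 = 2.70

2.70%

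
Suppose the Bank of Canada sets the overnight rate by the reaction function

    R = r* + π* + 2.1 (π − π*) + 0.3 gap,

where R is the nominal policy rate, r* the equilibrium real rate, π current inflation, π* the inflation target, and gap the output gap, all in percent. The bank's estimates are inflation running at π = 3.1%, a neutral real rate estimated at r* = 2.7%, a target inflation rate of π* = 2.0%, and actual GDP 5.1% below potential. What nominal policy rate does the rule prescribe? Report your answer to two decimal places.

5.48%

Output 5.1% below potential → gap = -5.1.
R = 2.7 + 2.0 + 2.1 × (3.1 − 2.0) + 0.3 × (-5.1)
   = 2.7 + 2 + 2.31 − 1.53 = 5.48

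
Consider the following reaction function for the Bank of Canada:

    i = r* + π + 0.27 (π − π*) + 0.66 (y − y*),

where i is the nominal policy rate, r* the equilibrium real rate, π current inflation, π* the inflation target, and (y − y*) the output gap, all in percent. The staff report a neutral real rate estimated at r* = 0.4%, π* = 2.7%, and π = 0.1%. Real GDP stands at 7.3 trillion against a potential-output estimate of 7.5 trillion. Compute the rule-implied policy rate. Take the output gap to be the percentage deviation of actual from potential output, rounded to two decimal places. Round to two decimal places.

Output gap = 100 × (7.3 − 7.5) / 7.5 = -2.67%.
i = 0.40 + 0.10 + 0.27 × (0.10 − 2.70) + 0.66 × (-2.67)
   = 0.40 + 0.1 − 0.702 − 1.7622 = -1.96

-1.96%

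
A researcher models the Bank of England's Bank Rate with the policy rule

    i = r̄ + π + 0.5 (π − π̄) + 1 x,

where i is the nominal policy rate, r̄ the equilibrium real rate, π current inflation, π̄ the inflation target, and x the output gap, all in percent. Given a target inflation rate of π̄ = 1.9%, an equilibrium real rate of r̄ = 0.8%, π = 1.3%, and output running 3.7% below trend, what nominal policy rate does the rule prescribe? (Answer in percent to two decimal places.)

-1.90%

Output 3.7% below potential → x = -3.7.
i = 0.8 + 1.3 + 0.5 × (1.3 − 1.9) + 1 × (-3.7)
   = 0.8 + 1.3 − 0.3 − 3.7 = -1.90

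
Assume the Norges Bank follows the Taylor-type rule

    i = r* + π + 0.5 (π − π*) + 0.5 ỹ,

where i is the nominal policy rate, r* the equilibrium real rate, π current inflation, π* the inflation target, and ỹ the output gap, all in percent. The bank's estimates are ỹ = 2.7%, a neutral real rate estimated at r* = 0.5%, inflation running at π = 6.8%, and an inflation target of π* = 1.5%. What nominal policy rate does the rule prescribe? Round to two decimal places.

11.30%

i = 0.5 + 6.8 + 0.5 × (6.8 − 1.5) + 0.5 × 2.7
   = 0.5 + 6.8 + 2.65 + 1.35 = 11.30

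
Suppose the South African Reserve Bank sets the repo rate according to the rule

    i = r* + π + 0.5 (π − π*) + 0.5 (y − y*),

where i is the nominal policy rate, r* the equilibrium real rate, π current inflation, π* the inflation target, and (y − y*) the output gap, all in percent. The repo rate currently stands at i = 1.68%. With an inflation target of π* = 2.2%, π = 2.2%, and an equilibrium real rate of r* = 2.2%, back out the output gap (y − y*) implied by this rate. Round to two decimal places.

-5.44%

0.5 (y − y*) = 1.68 − 2.2 − 2.2 − 0.5 × (2.2 − 2.2) = -2.72
(y − y*) = -2.72 / 0.5 = -5.44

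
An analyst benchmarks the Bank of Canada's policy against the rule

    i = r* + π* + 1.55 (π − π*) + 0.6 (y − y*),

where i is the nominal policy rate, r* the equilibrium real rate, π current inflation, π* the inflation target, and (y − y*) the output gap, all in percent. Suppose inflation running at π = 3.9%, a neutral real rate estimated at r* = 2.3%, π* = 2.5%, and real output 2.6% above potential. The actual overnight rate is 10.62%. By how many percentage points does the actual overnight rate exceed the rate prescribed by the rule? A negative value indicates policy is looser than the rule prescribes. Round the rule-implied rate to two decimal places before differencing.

Output 2.6% above potential → (y − y*) = 2.6.
i = 2.3 + 2.5 + 1.55 × (3.9 − 2.5) + 0.6 × 2.6
   = 2.3 + 2.5 + 2.17 + 1.56 = 8.53
Deviation = 10.62 − 8.53 = 2.09 pp.

2.09 pp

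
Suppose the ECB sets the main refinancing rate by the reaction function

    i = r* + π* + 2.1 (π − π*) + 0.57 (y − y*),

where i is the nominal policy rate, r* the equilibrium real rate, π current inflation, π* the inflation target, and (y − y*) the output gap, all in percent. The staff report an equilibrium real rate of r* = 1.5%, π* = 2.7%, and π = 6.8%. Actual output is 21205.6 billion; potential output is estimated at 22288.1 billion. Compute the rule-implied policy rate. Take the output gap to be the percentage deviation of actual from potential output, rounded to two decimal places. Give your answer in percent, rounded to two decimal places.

Output gap = 100 × (21205.6 − 22288.1) / 22288.1 = -4.86%.
i = 1.50 + 2.70 + 2.1 × (6.80 − 2.70) + 0.57 × (-4.86)
   = 1.50 + 2.7 + 8.61 − 2.7702 = 10.04

10.04%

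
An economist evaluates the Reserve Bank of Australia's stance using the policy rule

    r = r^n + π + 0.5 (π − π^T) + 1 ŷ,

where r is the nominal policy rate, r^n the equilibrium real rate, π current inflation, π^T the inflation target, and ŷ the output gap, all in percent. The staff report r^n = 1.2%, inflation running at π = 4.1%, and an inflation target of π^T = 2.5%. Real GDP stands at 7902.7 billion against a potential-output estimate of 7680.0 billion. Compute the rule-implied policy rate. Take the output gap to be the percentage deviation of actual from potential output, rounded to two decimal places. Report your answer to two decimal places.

Output gap = 100 × (7902.7 − 7680.0) / 7680.0 = 2.90%.
r = 1.20 + 4.10 + 0.5 × (4.10 − 2.50) + 1 × 2.90
   = 1.20 + 4.1 + 0.8 + 2.9 = 9.00

9.00%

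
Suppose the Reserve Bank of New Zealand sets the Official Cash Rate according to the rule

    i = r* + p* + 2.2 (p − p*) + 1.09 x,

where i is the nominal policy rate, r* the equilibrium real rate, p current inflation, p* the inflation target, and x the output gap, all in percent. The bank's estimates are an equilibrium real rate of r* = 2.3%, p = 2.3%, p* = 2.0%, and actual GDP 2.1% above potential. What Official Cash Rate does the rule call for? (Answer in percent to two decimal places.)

7.25%

Output 2.1% above potential → x = 2.1.
i = 2.3 + 2.0 + 2.2 × (2.3 − 2.0) + 1.09 × 2.1
   = 2.3 + 2 + 0.66 + 2.289 = 7.25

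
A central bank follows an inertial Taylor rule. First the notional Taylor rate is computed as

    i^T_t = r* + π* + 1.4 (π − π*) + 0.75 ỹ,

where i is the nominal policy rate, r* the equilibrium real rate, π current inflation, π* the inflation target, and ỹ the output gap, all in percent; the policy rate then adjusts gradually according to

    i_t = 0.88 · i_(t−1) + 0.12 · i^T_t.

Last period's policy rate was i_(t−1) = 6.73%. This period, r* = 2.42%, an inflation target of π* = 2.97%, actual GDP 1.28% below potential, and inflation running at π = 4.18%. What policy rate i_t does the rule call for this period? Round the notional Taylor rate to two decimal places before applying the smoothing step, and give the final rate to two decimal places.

Output 1.28% below potential → ỹ = -1.28.
i^T_t = 2.42 + 2.97 + 1.4 × (4.18 − 2.97) + 0.75 × (-1.28)
   = 2.42 + 2.97 + 1.694 − 0.96 = 6.12
i_t = 0.88 × 6.73 + 0.12 × 6.12 = 5.9224 + 0.7344 = 6.66

6.66%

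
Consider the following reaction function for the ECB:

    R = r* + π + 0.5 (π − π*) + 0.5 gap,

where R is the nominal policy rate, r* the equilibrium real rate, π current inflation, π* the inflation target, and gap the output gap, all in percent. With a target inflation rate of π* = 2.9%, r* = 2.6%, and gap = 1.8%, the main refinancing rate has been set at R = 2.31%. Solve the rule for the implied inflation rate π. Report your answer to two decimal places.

0.17%

Collecting π: R = r* + (1 + 0.5) π − 0.5 π* + 0.5 gap
1.5 π = 2.31 − 2.6 + 0.5 × 2.9 − 0.5 × 1.8 = 0.26
π = 0.26 / 1.5 = 0.17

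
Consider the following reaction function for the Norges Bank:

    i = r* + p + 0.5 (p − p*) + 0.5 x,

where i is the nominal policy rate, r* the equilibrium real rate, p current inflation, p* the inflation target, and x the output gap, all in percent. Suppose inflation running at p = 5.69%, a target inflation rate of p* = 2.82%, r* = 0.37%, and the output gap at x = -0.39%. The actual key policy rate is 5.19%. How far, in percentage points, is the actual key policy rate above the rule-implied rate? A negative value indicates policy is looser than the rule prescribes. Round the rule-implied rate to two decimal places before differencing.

-2.11 pp

i = 0.37 + 5.69 + 0.5 × (5.69 − 2.82) + 0.5 × (-0.39)
   = 0.37 + 5.69 + 1.435 − 0.195 = 7.30
Deviation = 5.19 − 7.30 = -2.11 pp.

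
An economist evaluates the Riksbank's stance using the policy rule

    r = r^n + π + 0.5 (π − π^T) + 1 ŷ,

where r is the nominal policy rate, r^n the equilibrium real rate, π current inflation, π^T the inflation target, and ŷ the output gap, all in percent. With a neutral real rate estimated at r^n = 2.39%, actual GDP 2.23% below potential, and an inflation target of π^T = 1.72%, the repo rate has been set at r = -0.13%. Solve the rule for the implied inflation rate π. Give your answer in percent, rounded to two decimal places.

Output 2.23% below potential → ŷ = -2.23.
Collecting π: r = r^n + (1 + 0.5) π − 0.5 π^T + 1 ŷ
1.5 π = -0.13 − 2.39 + 0.5 × 1.72 − 1 × (-2.23) = 0.57
π = 0.57 / 1.5 = 0.38

0.38%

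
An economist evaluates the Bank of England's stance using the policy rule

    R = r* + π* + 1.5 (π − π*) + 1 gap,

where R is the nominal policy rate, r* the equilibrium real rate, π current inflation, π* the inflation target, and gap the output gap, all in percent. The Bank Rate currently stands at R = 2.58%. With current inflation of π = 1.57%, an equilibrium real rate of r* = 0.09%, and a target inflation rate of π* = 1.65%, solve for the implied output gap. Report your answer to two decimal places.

1 gap = 2.58 − 0.09 − 1.65 − 1.5 × (1.57 − 1.65) = 0.96
gap = 0.96 / 1 = 0.96

0.96%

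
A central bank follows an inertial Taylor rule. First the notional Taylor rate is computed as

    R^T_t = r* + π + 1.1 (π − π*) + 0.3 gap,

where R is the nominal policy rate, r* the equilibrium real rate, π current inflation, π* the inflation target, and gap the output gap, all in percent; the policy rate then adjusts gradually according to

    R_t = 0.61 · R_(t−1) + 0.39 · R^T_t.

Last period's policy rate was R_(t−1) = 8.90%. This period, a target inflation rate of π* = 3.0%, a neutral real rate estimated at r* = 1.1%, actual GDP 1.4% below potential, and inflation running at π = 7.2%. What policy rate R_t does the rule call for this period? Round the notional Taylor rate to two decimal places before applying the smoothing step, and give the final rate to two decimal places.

Output 1.4% below potential → gap = -1.4.
R^T_t = 1.1 + 7.2 + 1.1 × (7.2 − 3.0) + 0.3 × (-1.4)
   = 1.1 + 7.2 + 4.62 − 0.42 = 12.50
R_t = 0.61 × 8.90 + 0.39 × 12.50 = 5.429 + 4.875 = 10.30

10.30%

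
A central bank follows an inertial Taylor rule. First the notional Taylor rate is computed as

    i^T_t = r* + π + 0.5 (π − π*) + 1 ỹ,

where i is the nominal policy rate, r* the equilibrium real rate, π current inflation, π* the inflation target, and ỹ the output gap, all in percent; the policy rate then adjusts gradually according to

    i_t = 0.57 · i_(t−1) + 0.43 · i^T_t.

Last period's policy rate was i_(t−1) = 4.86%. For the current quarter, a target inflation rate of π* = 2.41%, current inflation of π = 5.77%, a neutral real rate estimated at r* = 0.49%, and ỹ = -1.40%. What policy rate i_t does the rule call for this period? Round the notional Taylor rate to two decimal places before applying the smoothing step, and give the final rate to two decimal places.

5.58%

i^T_t = 0.49 + 5.77 + 0.5 × (5.77 − 2.41) + 1 × (-1.40)
   = 0.49 + 5.77 + 1.68 − 1.4 = 6.54
i_t = 0.57 × 4.86 + 0.43 × 6.54 = 2.7702 + 2.8122 = 5.58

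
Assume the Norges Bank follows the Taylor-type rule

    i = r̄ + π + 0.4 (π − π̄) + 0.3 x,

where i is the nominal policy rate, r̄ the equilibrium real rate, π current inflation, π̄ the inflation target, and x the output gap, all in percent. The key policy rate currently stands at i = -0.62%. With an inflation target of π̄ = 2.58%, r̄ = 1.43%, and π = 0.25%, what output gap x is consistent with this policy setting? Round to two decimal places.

-4.56%

0.3 x = -0.62 − 1.43 − 0.25 − 0.4 × (0.25 − 2.58) = -1.368
x = -1.368 / 0.3 = -4.56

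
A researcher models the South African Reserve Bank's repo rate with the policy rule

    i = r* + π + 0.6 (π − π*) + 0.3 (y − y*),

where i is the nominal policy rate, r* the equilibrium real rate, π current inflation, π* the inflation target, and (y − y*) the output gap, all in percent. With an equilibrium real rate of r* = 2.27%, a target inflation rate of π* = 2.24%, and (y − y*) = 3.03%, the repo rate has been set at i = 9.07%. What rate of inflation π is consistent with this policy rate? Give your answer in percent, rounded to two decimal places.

Collecting π: i = r* + (1 + 0.6) π − 0.6 π* + 0.3 (y − y*)
1.6 π = 9.07 − 2.27 + 0.6 × 2.24 − 0.3 × 3.03 = 7.235
π = 7.235 / 1.6 = 4.52

4.52%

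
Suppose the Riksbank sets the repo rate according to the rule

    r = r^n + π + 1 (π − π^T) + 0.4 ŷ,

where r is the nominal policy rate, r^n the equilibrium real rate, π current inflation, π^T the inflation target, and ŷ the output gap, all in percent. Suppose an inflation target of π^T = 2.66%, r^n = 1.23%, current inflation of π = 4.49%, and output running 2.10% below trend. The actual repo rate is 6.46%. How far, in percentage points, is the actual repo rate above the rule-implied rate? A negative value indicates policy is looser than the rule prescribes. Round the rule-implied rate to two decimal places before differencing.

-0.25 pp

Output 2.10% below potential → ŷ = -2.10.
r = 1.23 + 4.49 + 1 × (4.49 − 2.66) + 0.4 × (-2.10)
   = 1.23 + 4.49 + 1.83 − 0.84 = 6.71
Deviation = 6.46 − 6.71 = -0.25 pp.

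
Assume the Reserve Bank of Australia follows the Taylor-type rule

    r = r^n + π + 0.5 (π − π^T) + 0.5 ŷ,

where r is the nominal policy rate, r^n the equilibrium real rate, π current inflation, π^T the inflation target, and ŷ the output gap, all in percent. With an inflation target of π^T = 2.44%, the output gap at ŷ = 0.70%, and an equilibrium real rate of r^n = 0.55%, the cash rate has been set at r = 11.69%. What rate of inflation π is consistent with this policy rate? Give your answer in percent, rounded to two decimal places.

Collecting π: r = r^n + (1 + 0.5) π − 0.5 π^T + 0.5 ŷ
1.5 π = 11.69 − 0.55 + 0.5 × 2.44 − 0.5 × 0.70 = 12.01
π = 12.01 / 1.5 = 8.01

8.01%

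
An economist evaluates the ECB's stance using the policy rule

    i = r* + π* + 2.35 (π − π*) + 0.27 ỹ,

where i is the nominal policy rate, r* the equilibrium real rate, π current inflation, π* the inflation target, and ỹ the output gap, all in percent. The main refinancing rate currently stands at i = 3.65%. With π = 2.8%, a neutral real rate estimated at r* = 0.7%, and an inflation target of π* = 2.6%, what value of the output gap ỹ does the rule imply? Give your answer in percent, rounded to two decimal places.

0.27 ỹ = 3.65 − 0.7 − 2.6 − 2.35 × (2.8 − 2.6) = -0.12
ỹ = -0.12 / 0.27 = -0.44

-0.44%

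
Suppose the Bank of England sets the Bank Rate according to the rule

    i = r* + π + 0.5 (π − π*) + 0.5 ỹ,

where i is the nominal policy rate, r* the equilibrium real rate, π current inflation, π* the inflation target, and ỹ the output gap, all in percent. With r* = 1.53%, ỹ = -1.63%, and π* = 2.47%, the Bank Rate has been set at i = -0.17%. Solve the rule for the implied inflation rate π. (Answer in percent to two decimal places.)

0.23%

Collecting π: i = r* + (1 + 0.5) π − 0.5 π* + 0.5 ỹ
1.5 π = -0.17 − 1.53 + 0.5 × 2.47 − 0.5 × (-1.63) = 0.35
π = 0.35 / 1.5 = 0.23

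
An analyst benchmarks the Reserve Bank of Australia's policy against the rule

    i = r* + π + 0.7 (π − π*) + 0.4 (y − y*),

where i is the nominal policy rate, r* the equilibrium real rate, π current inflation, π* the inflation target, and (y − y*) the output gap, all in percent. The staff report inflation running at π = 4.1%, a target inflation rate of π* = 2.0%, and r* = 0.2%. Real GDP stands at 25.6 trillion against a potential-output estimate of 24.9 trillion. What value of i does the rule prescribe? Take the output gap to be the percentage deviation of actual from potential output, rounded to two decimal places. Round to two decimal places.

Output gap = 100 × (25.6 − 24.9) / 24.9 = 2.81%.
i = 0.20 + 4.10 + 0.7 × (4.10 − 2.00) + 0.4 × 2.81
   = 0.20 + 4.1 + 1.47 + 1.124 = 6.89

6.89%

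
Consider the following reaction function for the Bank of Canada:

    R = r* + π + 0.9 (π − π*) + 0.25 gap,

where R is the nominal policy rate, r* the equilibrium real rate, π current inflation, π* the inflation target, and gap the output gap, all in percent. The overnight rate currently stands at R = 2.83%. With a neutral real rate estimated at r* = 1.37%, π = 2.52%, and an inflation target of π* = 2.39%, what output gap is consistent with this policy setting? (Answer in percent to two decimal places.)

-4.71%

0.25 gap = 2.83 − 1.37 − 2.52 − 0.9 × (2.52 − 2.39) = -1.177
gap = -1.177 / 0.25 = -4.71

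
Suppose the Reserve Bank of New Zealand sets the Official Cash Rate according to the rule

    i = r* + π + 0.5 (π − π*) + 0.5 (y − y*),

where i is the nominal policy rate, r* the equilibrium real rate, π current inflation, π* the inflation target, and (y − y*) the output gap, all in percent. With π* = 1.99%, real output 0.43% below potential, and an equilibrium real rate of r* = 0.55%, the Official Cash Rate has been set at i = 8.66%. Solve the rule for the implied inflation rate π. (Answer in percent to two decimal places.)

6.21%

Output 0.43% below potential → (y − y*) = -0.43.
Collecting π: i = r* + (1 + 0.5) π − 0.5 π* + 0.5 (y − y*)
1.5 π = 8.66 − 0.55 + 0.5 × 1.99 − 0.5 × (-0.43) = 9.32
π = 9.32 / 1.5 = 6.21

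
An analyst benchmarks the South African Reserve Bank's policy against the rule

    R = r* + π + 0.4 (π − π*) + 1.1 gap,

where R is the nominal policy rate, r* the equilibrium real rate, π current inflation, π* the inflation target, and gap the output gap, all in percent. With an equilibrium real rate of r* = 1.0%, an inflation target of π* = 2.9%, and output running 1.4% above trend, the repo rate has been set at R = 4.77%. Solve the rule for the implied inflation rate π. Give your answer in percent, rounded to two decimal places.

Output 1.4% above potential → gap = 1.4.
Collecting π: R = r* + (1 + 0.4) π − 0.4 π* + 1.1 gap
1.4 π = 4.77 − 1.0 + 0.4 × 2.9 − 1.1 × 1.4 = 3.39
π = 3.39 / 1.4 = 2.42

2.42%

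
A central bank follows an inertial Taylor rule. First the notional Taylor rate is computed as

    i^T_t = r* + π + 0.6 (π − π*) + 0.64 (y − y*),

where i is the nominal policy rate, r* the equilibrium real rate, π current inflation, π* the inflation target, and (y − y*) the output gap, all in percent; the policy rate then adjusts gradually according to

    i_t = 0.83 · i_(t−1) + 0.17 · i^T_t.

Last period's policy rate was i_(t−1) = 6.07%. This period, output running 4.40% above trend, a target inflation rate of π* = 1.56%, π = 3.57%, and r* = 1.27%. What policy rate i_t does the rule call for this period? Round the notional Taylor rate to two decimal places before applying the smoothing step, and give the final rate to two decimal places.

Output 4.40% above potential → (y − y*) = 4.40.
i^T_t = 1.27 + 3.57 + 0.6 × (3.57 − 1.56) + 0.64 × 4.40
   = 1.27 + 3.57 + 1.206 + 2.816 = 8.86
i_t = 0.83 × 6.07 + 0.17 × 8.86 = 5.0381 + 1.5062 = 6.54

6.54%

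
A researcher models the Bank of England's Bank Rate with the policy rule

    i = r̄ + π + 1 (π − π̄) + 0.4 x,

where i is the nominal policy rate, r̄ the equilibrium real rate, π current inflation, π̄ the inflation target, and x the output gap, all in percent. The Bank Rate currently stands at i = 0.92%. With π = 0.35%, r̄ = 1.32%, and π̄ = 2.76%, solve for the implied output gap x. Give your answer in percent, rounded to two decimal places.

0.4 x = 0.92 − 1.32 − 0.35 − 1 × (0.35 − 2.76) = 1.66
x = 1.66 / 0.4 = 4.15

4.15%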